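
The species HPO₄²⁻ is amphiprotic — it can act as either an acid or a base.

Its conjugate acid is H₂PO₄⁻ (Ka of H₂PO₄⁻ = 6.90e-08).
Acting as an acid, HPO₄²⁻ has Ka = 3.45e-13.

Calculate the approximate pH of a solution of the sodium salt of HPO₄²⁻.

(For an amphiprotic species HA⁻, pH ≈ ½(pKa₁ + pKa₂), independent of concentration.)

pKa₁ = -log(6.90e-08) = 7.16; pKa₂ = -log(3.45e-13) = 12.46. For an amphiprotic species, pH ≈ ½(pKa₁ + pKa₂) = ½(7.16 + 12.46) = 9.81.

pH = 9.81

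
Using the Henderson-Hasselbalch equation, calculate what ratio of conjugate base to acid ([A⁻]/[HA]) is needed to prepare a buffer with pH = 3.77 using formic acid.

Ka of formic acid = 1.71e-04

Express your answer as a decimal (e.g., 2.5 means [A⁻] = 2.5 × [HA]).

pKa = -log(1.71e-04) = 3.7670. pH = pKa + log([A⁻]/[HA]), so log([A⁻]/[HA]) = pH − pKa = 3.77 − 3.7670 = 0.0030. [A⁻]/[HA] = 10^(0.0030) = 1.01

[A⁻]/[HA] = 1.01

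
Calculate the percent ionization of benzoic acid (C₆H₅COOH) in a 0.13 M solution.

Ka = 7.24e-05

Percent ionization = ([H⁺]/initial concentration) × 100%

Using Ka equilibrium: x² + Ka×x - Ka×C = 0. Solving: [H⁺] = 3.0319e-03. Percent = (3.0319e-03/0.13) × 100

Percent ionization = 2.33%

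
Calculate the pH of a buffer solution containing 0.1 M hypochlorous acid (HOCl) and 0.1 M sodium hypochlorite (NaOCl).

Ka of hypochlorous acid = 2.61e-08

pKa = -log(2.61e-08) = 7.58. pH = pKa + log([A⁻]/[HA]) = 7.58 + log(0.1/0.1)

pH = 7.58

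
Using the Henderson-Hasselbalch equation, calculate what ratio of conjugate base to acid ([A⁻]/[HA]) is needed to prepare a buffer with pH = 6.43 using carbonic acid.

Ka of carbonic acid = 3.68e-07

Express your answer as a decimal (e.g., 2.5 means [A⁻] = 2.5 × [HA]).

pKa = -log(3.68e-07) = 6.4342. pH = pKa + log([A⁻]/[HA]), so log([A⁻]/[HA]) = pH − pKa = 6.43 − 6.4342 = -0.0042. [A⁻]/[HA] = 10^(-0.0042) = 0.990

[A⁻]/[HA] = 0.990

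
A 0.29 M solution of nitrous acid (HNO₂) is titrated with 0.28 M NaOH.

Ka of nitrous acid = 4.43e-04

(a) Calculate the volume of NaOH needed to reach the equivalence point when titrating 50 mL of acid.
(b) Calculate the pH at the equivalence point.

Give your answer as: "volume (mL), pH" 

moles acid = 0.29 × 50/1000 = 0.0145 mol; V_base = moles/0.28 × 1000 = 51.8 mL. At equivalence only the conjugate base is present: [A⁻] = 0.0145/0.102 = 1.4246e-01 M. Kb = Kw/Ka = 2.26e-11; [OH⁻] = √(Kb × [A⁻]) = 1.7932e-06; pOH = 5.75; pH = 14 - pOH = 8.25.

V = 51.8 mL, pH = 8.25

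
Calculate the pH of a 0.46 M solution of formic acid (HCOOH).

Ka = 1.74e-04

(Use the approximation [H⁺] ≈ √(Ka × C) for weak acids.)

[H⁺] = √(Ka × C) = √(1.74e-04 × 0.46) = 8.9465e-03. pH = -log(8.9465e-03)

pH = 2.05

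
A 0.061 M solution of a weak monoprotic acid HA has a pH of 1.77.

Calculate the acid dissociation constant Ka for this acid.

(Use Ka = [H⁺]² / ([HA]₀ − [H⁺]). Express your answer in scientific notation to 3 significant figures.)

[H⁺] = 10^(−pH) = 10^(−1.77) = 1.698e-02 M. For HA ⇌ H⁺ + A⁻, Ka = [H⁺][A⁻]/[HA] = [H⁺]² / ([HA]₀ − [H⁺]) = (1.698e-02)² / (0.061 − 1.698e-02) = 6.55e-03.

K_a = 6.55e-03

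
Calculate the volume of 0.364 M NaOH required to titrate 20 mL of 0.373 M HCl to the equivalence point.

At equivalence: moles acid = moles base. moles HCl = 0.373 × 20/1000 = 0.00746 mol. V_base = moles / 0.364 × 1000 = 20.5 mL.

V_{base} = 20.5 mL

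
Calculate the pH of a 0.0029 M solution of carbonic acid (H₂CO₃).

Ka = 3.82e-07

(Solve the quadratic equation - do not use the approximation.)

x² + Ka×x - Ka×C = 0. Using quadratic formula: [H⁺] = 3.3093e-05

pH = 4.48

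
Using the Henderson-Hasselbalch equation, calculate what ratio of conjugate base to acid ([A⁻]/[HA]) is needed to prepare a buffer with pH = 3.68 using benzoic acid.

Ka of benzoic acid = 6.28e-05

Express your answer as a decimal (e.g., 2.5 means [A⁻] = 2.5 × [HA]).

pKa = -log(6.28e-05) = 4.2020. pH = pKa + log([A⁻]/[HA]), so log([A⁻]/[HA]) = pH − pKa = 3.68 − 4.2020 = -0.5220. [A⁻]/[HA] = 10^(-0.5220) = 0.301

[A⁻]/[HA] = 0.301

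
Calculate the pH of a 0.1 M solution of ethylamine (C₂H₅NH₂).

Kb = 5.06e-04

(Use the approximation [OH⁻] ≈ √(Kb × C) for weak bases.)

[OH⁻] = √(Kb × C) = √(5.06e-04 × 0.1) = 7.1134e-03. pOH = 2.15, pH = 14 - pOH

pH = 11.85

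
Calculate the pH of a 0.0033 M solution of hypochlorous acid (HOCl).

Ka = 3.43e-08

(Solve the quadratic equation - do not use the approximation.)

x² + Ka×x - Ka×C = 0. Using quadratic formula: [H⁺] = 1.0622e-05

pH = 4.97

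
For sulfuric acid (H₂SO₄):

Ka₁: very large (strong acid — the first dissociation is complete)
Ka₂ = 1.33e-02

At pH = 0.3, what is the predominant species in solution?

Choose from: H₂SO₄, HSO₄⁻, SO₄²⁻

The first dissociation is complete, so H₂SO₄ itself is never the predominant species in water; pKa₂ = -log(1.33e-02) = 1.88. For a polyprotic acid the predominant species crosses at each pKa: below pKa_n the protonated form dominates, above it the deprotonated form does. At pH = 0.3, the predominant species is HSO₄⁻.

HSO₄⁻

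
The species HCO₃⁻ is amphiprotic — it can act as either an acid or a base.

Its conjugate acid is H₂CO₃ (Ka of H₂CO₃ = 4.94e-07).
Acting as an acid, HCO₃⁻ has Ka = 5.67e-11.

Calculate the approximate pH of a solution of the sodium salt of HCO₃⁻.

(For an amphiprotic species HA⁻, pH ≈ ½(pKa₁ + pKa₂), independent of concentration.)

pKa₁ = -log(4.94e-07) = 6.31; pKa₂ = -log(5.67e-11) = 10.25. For an amphiprotic species, pH ≈ ½(pKa₁ + pKa₂) = ½(6.31 + 10.25) = 8.28.

pH = 8.28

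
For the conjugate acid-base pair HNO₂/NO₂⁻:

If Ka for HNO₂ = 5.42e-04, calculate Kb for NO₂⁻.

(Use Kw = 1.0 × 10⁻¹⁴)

For a conjugate pair Ka × Kb = Kw, so Kb = Kw/Ka = 1.0 × 10⁻¹⁴ / 5.42e-04 = 1.85e-11.

K_b = 1.85e-11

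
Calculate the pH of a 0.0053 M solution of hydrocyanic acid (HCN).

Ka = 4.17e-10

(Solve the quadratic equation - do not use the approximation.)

x² + Ka×x - Ka×C = 0. Using quadratic formula: [H⁺] = 1.4864e-06

pH = 5.83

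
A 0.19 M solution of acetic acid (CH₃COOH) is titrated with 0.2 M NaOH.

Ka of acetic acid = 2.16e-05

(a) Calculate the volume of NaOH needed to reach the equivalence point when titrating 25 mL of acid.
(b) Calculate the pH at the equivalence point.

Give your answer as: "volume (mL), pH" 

moles acid = 0.19 × 25/1000 = 0.00475 mol; V_base = moles/0.2 × 1000 = 23.7 mL. At equivalence only the conjugate base is present: [A⁻] = 0.00475/0.049 = 9.7436e-02 M. Kb = Kw/Ka = 4.63e-10; [OH⁻] = √(Kb × [A⁻]) = 6.7163e-06; pOH = 5.17; pH = 14 - pOH = 8.83.

V = 23.7 mL, pH = 8.83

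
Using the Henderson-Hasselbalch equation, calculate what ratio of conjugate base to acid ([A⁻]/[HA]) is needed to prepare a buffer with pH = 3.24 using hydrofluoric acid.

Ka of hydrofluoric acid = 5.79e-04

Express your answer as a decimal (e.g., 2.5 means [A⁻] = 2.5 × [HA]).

pKa = -log(5.79e-04) = 3.2373. pH = pKa + log([A⁻]/[HA]), so log([A⁻]/[HA]) = pH − pKa = 3.24 − 3.2373 = 0.0027. [A⁻]/[HA] = 10^(0.0027) = 1.01

[A⁻]/[HA] = 1.01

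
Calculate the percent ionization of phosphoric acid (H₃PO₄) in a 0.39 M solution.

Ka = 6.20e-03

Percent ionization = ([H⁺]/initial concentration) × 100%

Using Ka equilibrium: x² + Ka×x - Ka×C = 0. Solving: [H⁺] = 4.6171e-02. Percent = (4.6171e-02/0.39) × 100

Percent ionization = 11.8%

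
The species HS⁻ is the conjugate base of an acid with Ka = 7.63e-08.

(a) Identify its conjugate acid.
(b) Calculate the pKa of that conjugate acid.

(a) The conjugate acid is formed by adding one H⁺ to HS⁻, giving H₂S. (b) pKa = -log(Ka) = -log(7.63e-08) = 7.12.

Conjugate acid: H₂S; pK_a = 7.12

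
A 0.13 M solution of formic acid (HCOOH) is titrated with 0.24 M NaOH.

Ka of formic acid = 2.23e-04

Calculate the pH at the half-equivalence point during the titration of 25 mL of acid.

At half-equivalence [HA] = [A⁻], so Henderson-Hasselbalch gives pH = pKa = -log(2.23e-04) = 3.65.

pH = pKa = 3.65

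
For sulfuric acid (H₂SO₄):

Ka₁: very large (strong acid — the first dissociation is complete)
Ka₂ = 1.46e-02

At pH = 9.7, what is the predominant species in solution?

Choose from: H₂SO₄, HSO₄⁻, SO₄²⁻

The first dissociation is complete, so H₂SO₄ itself is never the predominant species in water; pKa₂ = -log(1.46e-02) = 1.84. For a polyprotic acid the predominant species crosses at each pKa: below pKa_n the protonated form dominates, above it the deprotonated form does. At pH = 9.7, the predominant species is SO₄²⁻.

SO₄²⁻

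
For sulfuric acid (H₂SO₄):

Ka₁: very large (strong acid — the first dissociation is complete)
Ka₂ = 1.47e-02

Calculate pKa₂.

pKa₂ = -log(Ka₂) = -log(1.47e-02) = 1.83.

pK_{a2} = 1.83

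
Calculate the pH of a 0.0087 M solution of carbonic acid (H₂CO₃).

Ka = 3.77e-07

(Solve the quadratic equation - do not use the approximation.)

x² + Ka×x - Ka×C = 0. Using quadratic formula: [H⁺] = 5.7082e-05

pH = 4.24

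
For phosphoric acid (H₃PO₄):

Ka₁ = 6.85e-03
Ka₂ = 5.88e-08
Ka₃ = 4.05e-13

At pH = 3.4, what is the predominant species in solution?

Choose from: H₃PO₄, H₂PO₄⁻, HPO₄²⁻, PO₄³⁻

pKa₁ = 2.16, pKa₂ = 7.23, pKa₃ = 12.39. For a polyprotic acid the predominant species crosses at each pKa: below pKa_n the protonated form dominates, above it the deprotonated form does. At pH = 3.4, the predominant species is H₂PO₄⁻.

H₂PO₄⁻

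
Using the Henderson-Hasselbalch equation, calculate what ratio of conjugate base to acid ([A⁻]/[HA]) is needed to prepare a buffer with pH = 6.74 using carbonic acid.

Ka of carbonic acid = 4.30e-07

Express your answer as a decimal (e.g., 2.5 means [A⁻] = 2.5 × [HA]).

pKa = -log(4.30e-07) = 6.3665. pH = pKa + log([A⁻]/[HA]), so log([A⁻]/[HA]) = pH − pKa = 6.74 − 6.3665 = 0.3735. [A⁻]/[HA] = 10^(0.3735) = 2.36

[A⁻]/[HA] = 2.36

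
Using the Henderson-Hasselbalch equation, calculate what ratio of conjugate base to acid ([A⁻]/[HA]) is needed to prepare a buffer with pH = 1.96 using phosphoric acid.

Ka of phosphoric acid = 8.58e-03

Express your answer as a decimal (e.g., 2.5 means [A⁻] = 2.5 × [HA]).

pKa = -log(8.58e-03) = 2.0665. pH = pKa + log([A⁻]/[HA]), so log([A⁻]/[HA]) = pH − pKa = 1.96 − 2.0665 = -0.1065. [A⁻]/[HA] = 10^(-0.1065) = 0.783

[A⁻]/[HA] = 0.783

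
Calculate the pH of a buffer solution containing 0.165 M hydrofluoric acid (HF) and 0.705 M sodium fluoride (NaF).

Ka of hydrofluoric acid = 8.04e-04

pKa = -log(8.04e-04) = 3.09. pH = pKa + log([A⁻]/[HA]) = 3.09 + log(0.705/0.165)

pH = 3.73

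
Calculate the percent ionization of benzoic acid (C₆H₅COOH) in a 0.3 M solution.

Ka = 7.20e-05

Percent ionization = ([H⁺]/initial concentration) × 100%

Using Ka equilibrium: x² + Ka×x - Ka×C = 0. Solving: [H⁺] = 4.6117e-03. Percent = (4.6117e-03/0.3) × 100

Percent ionization = 1.54%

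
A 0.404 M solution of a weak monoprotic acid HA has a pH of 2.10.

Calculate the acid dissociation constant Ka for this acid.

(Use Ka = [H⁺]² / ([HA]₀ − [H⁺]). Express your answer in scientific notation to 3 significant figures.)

[H⁺] = 10^(−pH) = 10^(−2.10) = 7.943e-03 M. For HA ⇌ H⁺ + A⁻, Ka = [H⁺][A⁻]/[HA] = [H⁺]² / ([HA]₀ − [H⁺]) = (7.943e-03)² / (0.404 − 7.943e-03) = 1.59e-04.

K_a = 1.59e-04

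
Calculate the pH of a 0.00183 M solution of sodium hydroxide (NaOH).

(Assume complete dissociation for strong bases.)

[OH⁻] = 0.00183 M for strong base. pOH = -log[OH⁻] = 2.74, pH = 14 - pOH

pH = 11.26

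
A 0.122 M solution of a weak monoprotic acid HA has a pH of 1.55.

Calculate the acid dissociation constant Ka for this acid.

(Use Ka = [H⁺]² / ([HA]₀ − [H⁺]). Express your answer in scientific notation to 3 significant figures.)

[H⁺] = 10^(−pH) = 10^(−1.55) = 2.818e-02 M. For HA ⇌ H⁺ + A⁻, Ka = [H⁺][A⁻]/[HA] = [H⁺]² / ([HA]₀ − [H⁺]) = (2.818e-02)² / (0.122 − 2.818e-02) = 8.47e-03.

K_a = 8.47e-03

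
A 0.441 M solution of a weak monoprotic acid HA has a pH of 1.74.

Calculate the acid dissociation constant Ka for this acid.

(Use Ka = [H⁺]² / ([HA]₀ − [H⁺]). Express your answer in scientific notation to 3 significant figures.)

[H⁺] = 10^(−pH) = 10^(−1.74) = 1.820e-02 M. For HA ⇌ H⁺ + A⁻, Ka = [H⁺][A⁻]/[HA] = [H⁺]² / ([HA]₀ − [H⁺]) = (1.820e-02)² / (0.441 − 1.820e-02) = 7.83e-04.

K_a = 7.83e-04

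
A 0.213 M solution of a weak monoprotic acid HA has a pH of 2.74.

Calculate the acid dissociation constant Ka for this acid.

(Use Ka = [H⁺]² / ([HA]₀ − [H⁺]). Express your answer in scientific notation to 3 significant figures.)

[H⁺] = 10^(−pH) = 10^(−2.74) = 1.820e-03 M. For HA ⇌ H⁺ + A⁻, Ka = [H⁺][A⁻]/[HA] = [H⁺]² / ([HA]₀ − [H⁺]) = (1.820e-03)² / (0.213 − 1.820e-03) = 1.57e-05.

K_a = 1.57e-05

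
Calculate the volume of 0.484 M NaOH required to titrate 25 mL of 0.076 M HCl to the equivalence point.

At equivalence: moles acid = moles base. moles HCl = 0.076 × 25/1000 = 0.0019 mol. V_base = moles / 0.484 × 1000 = 3.9 mL.

V_{base} = 3.9 mL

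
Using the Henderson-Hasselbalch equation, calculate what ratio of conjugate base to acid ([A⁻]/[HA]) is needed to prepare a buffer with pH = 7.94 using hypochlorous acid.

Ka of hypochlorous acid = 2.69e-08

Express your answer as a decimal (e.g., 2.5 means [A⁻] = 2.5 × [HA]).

pKa = -log(2.69e-08) = 7.5702. pH = pKa + log([A⁻]/[HA]), so log([A⁻]/[HA]) = pH − pKa = 7.94 − 7.5702 = 0.3698. [A⁻]/[HA] = 10^(0.3698) = 2.34

[A⁻]/[HA] = 2.34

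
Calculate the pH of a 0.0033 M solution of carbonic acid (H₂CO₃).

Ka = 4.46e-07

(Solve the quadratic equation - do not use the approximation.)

x² + Ka×x - Ka×C = 0. Using quadratic formula: [H⁺] = 3.8142e-05

pH = 4.42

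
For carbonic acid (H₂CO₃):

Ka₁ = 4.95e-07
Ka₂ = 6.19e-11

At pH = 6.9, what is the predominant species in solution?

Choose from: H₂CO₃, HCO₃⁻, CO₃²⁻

pKa₁ = 6.31, pKa₂ = 10.21. For a polyprotic acid the predominant species crosses at each pKa: below pKa_n the protonated form dominates, above it the deprotonated form does. At pH = 6.9, the predominant species is HCO₃⁻.

HCO₃⁻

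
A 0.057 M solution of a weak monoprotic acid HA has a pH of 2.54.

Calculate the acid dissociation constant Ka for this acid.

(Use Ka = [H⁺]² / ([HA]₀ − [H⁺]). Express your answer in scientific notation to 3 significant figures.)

[H⁺] = 10^(−pH) = 10^(−2.54) = 2.884e-03 M. For HA ⇌ H⁺ + A⁻, Ka = [H⁺][A⁻]/[HA] = [H⁺]² / ([HA]₀ − [H⁺]) = (2.884e-03)² / (0.057 − 2.884e-03) = 1.54e-04.

K_a = 1.54e-04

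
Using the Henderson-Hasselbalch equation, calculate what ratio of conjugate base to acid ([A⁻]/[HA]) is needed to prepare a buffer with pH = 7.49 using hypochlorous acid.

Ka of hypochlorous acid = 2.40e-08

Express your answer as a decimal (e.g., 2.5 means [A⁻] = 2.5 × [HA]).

pKa = -log(2.40e-08) = 7.6198. pH = pKa + log([A⁻]/[HA]), so log([A⁻]/[HA]) = pH − pKa = 7.49 − 7.6198 = -0.1298. [A⁻]/[HA] = 10^(-0.1298) = 0.742

[A⁻]/[HA] = 0.742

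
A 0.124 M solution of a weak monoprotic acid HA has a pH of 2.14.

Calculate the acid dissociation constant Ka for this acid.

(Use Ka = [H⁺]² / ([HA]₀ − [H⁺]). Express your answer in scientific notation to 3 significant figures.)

[H⁺] = 10^(−pH) = 10^(−2.14) = 7.244e-03 M. For HA ⇌ H⁺ + A⁻, Ka = [H⁺][A⁻]/[HA] = [H⁺]² / ([HA]₀ − [H⁺]) = (7.244e-03)² / (0.124 − 7.244e-03) = 4.49e-04.

K_a = 4.49e-04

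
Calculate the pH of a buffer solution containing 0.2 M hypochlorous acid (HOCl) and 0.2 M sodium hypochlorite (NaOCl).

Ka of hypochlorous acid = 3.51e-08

pKa = -log(3.51e-08) = 7.45. pH = pKa + log([A⁻]/[HA]) = 7.45 + log(0.2/0.2)

pH = 7.45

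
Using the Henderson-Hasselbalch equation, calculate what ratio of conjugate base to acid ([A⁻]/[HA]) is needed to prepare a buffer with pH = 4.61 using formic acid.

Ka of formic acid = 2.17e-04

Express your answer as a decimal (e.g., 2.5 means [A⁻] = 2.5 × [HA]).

pKa = -log(2.17e-04) = 3.6635. pH = pKa + log([A⁻]/[HA]), so log([A⁻]/[HA]) = pH − pKa = 4.61 − 3.6635 = 0.9465. [A⁻]/[HA] = 10^(0.9465) = 8.84

[A⁻]/[HA] = 8.84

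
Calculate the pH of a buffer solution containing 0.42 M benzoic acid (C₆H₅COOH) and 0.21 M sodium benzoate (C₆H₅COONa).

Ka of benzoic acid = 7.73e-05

pKa = -log(7.73e-05) = 4.11. pH = pKa + log([A⁻]/[HA]) = 4.11 + log(0.21/0.42)

pH = 3.81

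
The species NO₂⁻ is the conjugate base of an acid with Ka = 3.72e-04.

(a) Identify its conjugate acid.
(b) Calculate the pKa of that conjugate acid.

(a) The conjugate acid is formed by adding one H⁺ to NO₂⁻, giving HNO₂. (b) pKa = -log(Ka) = -log(3.72e-04) = 3.43.

Conjugate acid: HNO₂; pK_a = 3.43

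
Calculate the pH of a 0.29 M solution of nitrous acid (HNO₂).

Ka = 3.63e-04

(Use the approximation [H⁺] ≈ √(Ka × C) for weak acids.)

[H⁺] = √(Ka × C) = √(3.63e-04 × 0.29) = 1.0260e-02. pH = -log(1.0260e-02)

pH = 1.99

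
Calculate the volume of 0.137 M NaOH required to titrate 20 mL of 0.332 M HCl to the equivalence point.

At equivalence: moles acid = moles base. moles HCl = 0.332 × 20/1000 = 0.00664 mol. V_base = moles / 0.137 × 1000 = 48.5 mL.

V_{base} = 48.5 mL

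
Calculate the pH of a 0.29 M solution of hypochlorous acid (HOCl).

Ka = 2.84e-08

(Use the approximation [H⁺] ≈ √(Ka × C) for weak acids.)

[H⁺] = √(Ka × C) = √(2.84e-08 × 0.29) = 9.0752e-05. pH = -log(9.0752e-05)

pH = 4.04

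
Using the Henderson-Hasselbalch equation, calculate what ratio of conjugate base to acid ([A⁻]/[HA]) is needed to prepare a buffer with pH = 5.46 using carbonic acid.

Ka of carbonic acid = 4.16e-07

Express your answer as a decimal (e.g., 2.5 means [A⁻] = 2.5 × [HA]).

pKa = -log(4.16e-07) = 6.3809. pH = pKa + log([A⁻]/[HA]), so log([A⁻]/[HA]) = pH − pKa = 5.46 − 6.3809 = -0.9209. [A⁻]/[HA] = 10^(-0.9209) = 0.120

[A⁻]/[HA] = 0.120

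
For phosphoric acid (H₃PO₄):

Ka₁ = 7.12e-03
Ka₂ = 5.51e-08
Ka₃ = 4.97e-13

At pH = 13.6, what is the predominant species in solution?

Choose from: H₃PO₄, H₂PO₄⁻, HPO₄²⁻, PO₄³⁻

pKa₁ = 2.15, pKa₂ = 7.26, pKa₃ = 12.30. For a polyprotic acid the predominant species crosses at each pKa: below pKa_n the protonated form dominates, above it the deprotonated form does. At pH = 13.6, the predominant species is PO₄³⁻.

PO₄³⁻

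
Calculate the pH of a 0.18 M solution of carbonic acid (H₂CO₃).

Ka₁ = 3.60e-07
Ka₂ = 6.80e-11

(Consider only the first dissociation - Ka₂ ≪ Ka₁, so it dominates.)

First dissociation dominates. From Ka₁ = [H⁺][HA⁻]/[H₂A], x² + Ka₁·x − Ka₁·C = 0 with C = 0.18 M and Ka₁ = 3.60e-07. Solving: [H⁺] = (−Ka₁ + √(Ka₁² + 4·Ka₁·C)) / 2 = 2.5438e-04 M. pH = -log(2.5438e-04) = 3.59.

pH = 3.59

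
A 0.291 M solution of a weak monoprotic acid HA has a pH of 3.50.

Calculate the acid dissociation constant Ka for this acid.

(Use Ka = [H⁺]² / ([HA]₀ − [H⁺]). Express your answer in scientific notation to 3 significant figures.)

[H⁺] = 10^(−pH) = 10^(−3.50) = 3.162e-04 M. For HA ⇌ H⁺ + A⁻, Ka = [H⁺][A⁻]/[HA] = [H⁺]² / ([HA]₀ − [H⁺]) = (3.162e-04)² / (0.291 − 3.162e-04) = 3.44e-07.

K_a = 3.44e-07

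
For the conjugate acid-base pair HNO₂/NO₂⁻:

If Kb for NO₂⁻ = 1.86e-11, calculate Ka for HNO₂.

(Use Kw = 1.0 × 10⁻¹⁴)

For a conjugate pair Ka × Kb = Kw, so Ka = Kw/Kb = 1.0 × 10⁻¹⁴ / 1.86e-11 = 5.38e-04.

K_a = 5.38e-04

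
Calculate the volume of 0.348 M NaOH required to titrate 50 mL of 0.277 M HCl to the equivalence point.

At equivalence: moles acid = moles base. moles HCl = 0.277 × 50/1000 = 0.01385 mol. V_base = moles / 0.348 × 1000 = 39.8 mL.

V_{base} = 39.8 mL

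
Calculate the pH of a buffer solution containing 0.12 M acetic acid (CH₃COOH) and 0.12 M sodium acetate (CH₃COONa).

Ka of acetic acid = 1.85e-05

pKa = -log(1.85e-05) = 4.73. pH = pKa + log([A⁻]/[HA]) = 4.73 + log(0.12/0.12)

pH = 4.73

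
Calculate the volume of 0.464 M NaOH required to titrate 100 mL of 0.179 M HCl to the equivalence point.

At equivalence: moles acid = moles base. moles HCl = 0.179 × 100/1000 = 0.0179 mol. V_base = moles / 0.464 × 1000 = 38.6 mL.

V_{base} = 38.6 mL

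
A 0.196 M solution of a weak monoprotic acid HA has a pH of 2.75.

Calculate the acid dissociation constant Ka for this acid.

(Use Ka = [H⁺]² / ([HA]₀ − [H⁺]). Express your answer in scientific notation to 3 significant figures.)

[H⁺] = 10^(−pH) = 10^(−2.75) = 1.778e-03 M. For HA ⇌ H⁺ + A⁻, Ka = [H⁺][A⁻]/[HA] = [H⁺]² / ([HA]₀ − [H⁺]) = (1.778e-03)² / (0.196 − 1.778e-03) = 1.63e-05.

K_a = 1.63e-05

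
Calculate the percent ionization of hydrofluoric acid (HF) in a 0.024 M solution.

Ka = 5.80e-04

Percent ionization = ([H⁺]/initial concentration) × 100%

Using Ka equilibrium: x² + Ka×x - Ka×C = 0. Solving: [H⁺] = 3.4522e-03. Percent = (3.4522e-03/0.024) × 100

Percent ionization = 14.4%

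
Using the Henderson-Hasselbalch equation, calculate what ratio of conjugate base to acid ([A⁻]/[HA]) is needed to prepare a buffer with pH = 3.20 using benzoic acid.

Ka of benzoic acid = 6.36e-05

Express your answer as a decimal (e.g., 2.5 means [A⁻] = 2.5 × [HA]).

pKa = -log(6.36e-05) = 4.1965. pH = pKa + log([A⁻]/[HA]), so log([A⁻]/[HA]) = pH − pKa = 3.20 − 4.1965 = -0.9965. [A⁻]/[HA] = 10^(-0.9965) = 0.101

[A⁻]/[HA] = 0.101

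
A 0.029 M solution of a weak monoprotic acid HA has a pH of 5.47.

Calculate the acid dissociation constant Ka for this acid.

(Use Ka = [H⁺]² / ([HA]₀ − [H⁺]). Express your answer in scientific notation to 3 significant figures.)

[H⁺] = 10^(−pH) = 10^(−5.47) = 3.388e-06 M. For HA ⇌ H⁺ + A⁻, Ka = [H⁺][A⁻]/[HA] = [H⁺]² / ([HA]₀ − [H⁺]) = (3.388e-06)² / (0.029 − 3.388e-06) = 3.96e-10.

K_a = 3.96e-10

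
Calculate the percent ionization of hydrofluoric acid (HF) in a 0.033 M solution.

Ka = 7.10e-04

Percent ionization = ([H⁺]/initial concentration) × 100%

Using Ka equilibrium: x² + Ka×x - Ka×C = 0. Solving: [H⁺] = 4.4985e-03. Percent = (4.4985e-03/0.033) × 100

Percent ionization = 13.6%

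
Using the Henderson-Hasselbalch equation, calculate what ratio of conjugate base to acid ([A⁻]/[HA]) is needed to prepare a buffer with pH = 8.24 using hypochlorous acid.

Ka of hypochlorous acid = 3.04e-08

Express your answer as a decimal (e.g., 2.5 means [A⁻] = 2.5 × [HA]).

pKa = -log(3.04e-08) = 7.5171. pH = pKa + log([A⁻]/[HA]), so log([A⁻]/[HA]) = pH − pKa = 8.24 − 7.5171 = 0.7229. [A⁻]/[HA] = 10^(0.7229) = 5.28

[A⁻]/[HA] = 5.28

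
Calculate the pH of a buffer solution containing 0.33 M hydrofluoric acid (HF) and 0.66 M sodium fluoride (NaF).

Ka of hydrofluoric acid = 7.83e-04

pKa = -log(7.83e-04) = 3.11. pH = pKa + log([A⁻]/[HA]) = 3.11 + log(0.66/0.33)

pH = 3.41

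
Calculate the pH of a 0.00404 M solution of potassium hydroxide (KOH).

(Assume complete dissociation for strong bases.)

[OH⁻] = 0.00404 M for strong base. pOH = -log[OH⁻] = 2.39, pH = 14 - pOH

pH = 11.61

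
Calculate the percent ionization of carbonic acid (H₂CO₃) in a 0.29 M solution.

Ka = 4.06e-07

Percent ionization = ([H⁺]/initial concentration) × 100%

Using Ka equilibrium: x² + Ka×x - Ka×C = 0. Solving: [H⁺] = 3.4293e-04. Percent = (3.4293e-04/0.29) × 100

Percent ionization = 0.118%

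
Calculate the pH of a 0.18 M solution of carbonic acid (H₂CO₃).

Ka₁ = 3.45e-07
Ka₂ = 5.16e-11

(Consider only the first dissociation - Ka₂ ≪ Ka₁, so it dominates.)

First dissociation dominates. From Ka₁ = [H⁺][HA⁻]/[H₂A], x² + Ka₁·x − Ka₁·C = 0 with C = 0.18 M and Ka₁ = 3.45e-07. Solving: [H⁺] = (−Ka₁ + √(Ka₁² + 4·Ka₁·C)) / 2 = 2.4903e-04 M. pH = -log(2.4903e-04) = 3.60.

pH = 3.60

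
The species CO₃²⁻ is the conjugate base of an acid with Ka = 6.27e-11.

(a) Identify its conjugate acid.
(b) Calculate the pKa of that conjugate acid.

(a) The conjugate acid is formed by adding one H⁺ to CO₃²⁻, giving HCO₃⁻. (b) pKa = -log(Ka) = -log(6.27e-11) = 10.20.

Conjugate acid: HCO₃⁻; pK_a = 10.20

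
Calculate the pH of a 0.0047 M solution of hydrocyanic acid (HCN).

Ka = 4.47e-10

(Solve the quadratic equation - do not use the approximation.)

x² + Ka×x - Ka×C = 0. Using quadratic formula: [H⁺] = 1.4492e-06

pH = 5.84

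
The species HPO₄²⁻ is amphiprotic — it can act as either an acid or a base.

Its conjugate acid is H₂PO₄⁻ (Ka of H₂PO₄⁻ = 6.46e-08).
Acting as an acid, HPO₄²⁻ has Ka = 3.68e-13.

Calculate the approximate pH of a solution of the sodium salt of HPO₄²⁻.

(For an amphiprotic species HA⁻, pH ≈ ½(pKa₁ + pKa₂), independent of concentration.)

pKa₁ = -log(6.46e-08) = 7.19; pKa₂ = -log(3.68e-13) = 12.43. For an amphiprotic species, pH ≈ ½(pKa₁ + pKa₂) = ½(7.19 + 12.43) = 9.81.

pH = 9.81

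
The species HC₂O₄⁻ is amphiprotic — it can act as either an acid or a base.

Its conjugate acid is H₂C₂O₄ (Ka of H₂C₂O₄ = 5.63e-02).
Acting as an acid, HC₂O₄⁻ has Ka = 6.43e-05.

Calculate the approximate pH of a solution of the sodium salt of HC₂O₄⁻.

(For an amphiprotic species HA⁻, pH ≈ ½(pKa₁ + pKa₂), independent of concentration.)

pKa₁ = -log(5.63e-02) = 1.25; pKa₂ = -log(6.43e-05) = 4.19. For an amphiprotic species, pH ≈ ½(pKa₁ + pKa₂) = ½(1.25 + 4.19) = 2.72.

pH = 2.72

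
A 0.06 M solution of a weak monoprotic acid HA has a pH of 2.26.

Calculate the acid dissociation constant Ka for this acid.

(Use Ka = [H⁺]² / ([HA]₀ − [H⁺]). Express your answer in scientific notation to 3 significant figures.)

[H⁺] = 10^(−pH) = 10^(−2.26) = 5.495e-03 M. For HA ⇌ H⁺ + A⁻, Ka = [H⁺][A⁻]/[HA] = [H⁺]² / ([HA]₀ − [H⁺]) = (5.495e-03)² / (0.06 − 5.495e-03) = 5.54e-04.

K_a = 5.54e-04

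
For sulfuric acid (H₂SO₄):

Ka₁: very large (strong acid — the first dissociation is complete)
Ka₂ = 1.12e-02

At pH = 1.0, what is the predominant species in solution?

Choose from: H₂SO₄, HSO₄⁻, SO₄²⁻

The first dissociation is complete, so H₂SO₄ itself is never the predominant species in water; pKa₂ = -log(1.12e-02) = 1.95. For a polyprotic acid the predominant species crosses at each pKa: below pKa_n the protonated form dominates, above it the deprotonated form does. At pH = 1.0, the predominant species is HSO₄⁻.

HSO₄⁻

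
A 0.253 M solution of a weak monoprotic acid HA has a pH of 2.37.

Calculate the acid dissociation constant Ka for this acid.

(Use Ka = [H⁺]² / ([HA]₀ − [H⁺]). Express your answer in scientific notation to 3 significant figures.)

[H⁺] = 10^(−pH) = 10^(−2.37) = 4.266e-03 M. For HA ⇌ H⁺ + A⁻, Ka = [H⁺][A⁻]/[HA] = [H⁺]² / ([HA]₀ − [H⁺]) = (4.266e-03)² / (0.253 − 4.266e-03) = 7.32e-05.

K_a = 7.32e-05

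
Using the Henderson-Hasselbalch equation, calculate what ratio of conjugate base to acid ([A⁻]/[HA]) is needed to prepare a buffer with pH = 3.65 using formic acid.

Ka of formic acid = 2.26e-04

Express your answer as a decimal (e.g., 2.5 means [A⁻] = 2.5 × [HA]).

pKa = -log(2.26e-04) = 3.6459. pH = pKa + log([A⁻]/[HA]), so log([A⁻]/[HA]) = pH − pKa = 3.65 − 3.6459 = 0.0041. [A⁻]/[HA] = 10^(0.0041) = 1.01

[A⁻]/[HA] = 1.01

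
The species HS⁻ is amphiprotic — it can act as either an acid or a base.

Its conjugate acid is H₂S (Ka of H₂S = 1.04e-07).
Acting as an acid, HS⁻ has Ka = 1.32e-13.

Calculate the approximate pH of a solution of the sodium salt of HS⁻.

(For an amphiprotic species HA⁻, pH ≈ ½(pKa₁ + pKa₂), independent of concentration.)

pKa₁ = -log(1.04e-07) = 6.98; pKa₂ = -log(1.32e-13) = 12.88. For an amphiprotic species, pH ≈ ½(pKa₁ + pKa₂) = ½(6.98 + 12.88) = 9.93.

pH = 9.93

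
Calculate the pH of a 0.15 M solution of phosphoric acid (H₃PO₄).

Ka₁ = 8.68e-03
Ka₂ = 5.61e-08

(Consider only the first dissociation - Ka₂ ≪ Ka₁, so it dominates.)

First dissociation dominates. From Ka₁ = [H⁺][HA⁻]/[H₂A], x² + Ka₁·x − Ka₁·C = 0 with C = 0.15 M and Ka₁ = 8.68e-03. Solving: [H⁺] = (−Ka₁ + √(Ka₁² + 4·Ka₁·C)) / 2 = 3.2003e-02 M. pH = -log(3.2003e-02) = 1.49.

pH = 1.49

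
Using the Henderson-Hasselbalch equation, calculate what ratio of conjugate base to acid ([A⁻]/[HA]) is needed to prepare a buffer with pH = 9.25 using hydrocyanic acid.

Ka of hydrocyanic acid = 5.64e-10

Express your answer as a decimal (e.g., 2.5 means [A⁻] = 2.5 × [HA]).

pKa = -log(5.64e-10) = 9.2487. pH = pKa + log([A⁻]/[HA]), so log([A⁻]/[HA]) = pH − pKa = 9.25 − 9.2487 = 0.0013. [A⁻]/[HA] = 10^(0.0013) = 1.00

[A⁻]/[HA] = 1.00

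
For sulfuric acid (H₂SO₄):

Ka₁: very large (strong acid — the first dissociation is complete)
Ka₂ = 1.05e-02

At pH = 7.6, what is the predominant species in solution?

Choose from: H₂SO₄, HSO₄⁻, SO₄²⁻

The first dissociation is complete, so H₂SO₄ itself is never the predominant species in water; pKa₂ = -log(1.05e-02) = 1.98. For a polyprotic acid the predominant species crosses at each pKa: below pKa_n the protonated form dominates, above it the deprotonated form does. At pH = 7.6, the predominant species is SO₄²⁻.

SO₄²⁻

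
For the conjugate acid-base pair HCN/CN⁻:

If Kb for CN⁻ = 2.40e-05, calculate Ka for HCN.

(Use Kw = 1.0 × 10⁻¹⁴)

For a conjugate pair Ka × Kb = Kw, so Ka = Kw/Kb = 1.0 × 10⁻¹⁴ / 2.40e-05 = 4.17e-10.

K_a = 4.17e-10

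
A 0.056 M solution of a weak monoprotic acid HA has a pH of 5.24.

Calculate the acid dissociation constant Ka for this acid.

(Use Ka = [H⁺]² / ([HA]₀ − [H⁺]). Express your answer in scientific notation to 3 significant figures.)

[H⁺] = 10^(−pH) = 10^(−5.24) = 5.754e-06 M. For HA ⇌ H⁺ + A⁻, Ka = [H⁺][A⁻]/[HA] = [H⁺]² / ([HA]₀ − [H⁺]) = (5.754e-06)² / (0.056 − 5.754e-06) = 5.91e-10.

K_a = 5.91e-10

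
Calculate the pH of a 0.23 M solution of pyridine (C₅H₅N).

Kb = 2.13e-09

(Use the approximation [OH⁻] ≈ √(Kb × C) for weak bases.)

[OH⁻] = √(Kb × C) = √(2.13e-09 × 0.23) = 2.2134e-05. pOH = 4.65, pH = 14 - pOH

pH = 9.35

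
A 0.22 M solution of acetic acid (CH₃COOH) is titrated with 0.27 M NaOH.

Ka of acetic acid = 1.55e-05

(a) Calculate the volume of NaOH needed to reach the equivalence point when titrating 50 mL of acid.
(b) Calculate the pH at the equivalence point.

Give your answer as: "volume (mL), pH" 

moles acid = 0.22 × 50/1000 = 0.011 mol; V_base = moles/0.27 × 1000 = 40.7 mL. At equivalence only the conjugate base is present: [A⁻] = 0.011/0.091 = 1.2122e-01 M. Kb = Kw/Ka = 6.45e-10; [OH⁻] = √(Kb × [A⁻]) = 8.8436e-06; pOH = 5.05; pH = 14 - pOH = 8.95.

V = 40.7 mL, pH = 8.95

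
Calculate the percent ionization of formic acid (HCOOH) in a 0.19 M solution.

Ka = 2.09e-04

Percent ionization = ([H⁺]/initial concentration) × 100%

Using Ka equilibrium: x² + Ka×x - Ka×C = 0. Solving: [H⁺] = 6.1980e-03. Percent = (6.1980e-03/0.19) × 100

Percent ionization = 3.26%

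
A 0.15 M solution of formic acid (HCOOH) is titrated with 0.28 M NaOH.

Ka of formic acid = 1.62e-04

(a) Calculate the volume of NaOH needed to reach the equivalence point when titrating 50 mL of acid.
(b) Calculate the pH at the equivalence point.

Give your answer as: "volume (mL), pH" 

moles acid = 0.15 × 50/1000 = 0.0075 mol; V_base = moles/0.28 × 1000 = 26.8 mL. At equivalence only the conjugate base is present: [A⁻] = 0.0075/0.077 = 9.7674e-02 M. Kb = Kw/Ka = 6.17e-11; [OH⁻] = √(Kb × [A⁻]) = 2.4555e-06; pOH = 5.61; pH = 14 - pOH = 8.39.

V = 26.8 mL, pH = 8.39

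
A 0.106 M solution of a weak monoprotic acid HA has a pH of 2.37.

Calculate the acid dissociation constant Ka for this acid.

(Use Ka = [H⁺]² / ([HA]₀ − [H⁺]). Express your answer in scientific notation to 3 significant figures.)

[H⁺] = 10^(−pH) = 10^(−2.37) = 4.266e-03 M. For HA ⇌ H⁺ + A⁻, Ka = [H⁺][A⁻]/[HA] = [H⁺]² / ([HA]₀ − [H⁺]) = (4.266e-03)² / (0.106 − 4.266e-03) = 1.79e-04.

K_a = 1.79e-04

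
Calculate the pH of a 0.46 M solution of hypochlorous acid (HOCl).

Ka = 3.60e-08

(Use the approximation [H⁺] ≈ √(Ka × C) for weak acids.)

[H⁺] = √(Ka × C) = √(3.60e-08 × 0.46) = 1.2869e-04. pH = -log(1.2869e-04)

pH = 3.89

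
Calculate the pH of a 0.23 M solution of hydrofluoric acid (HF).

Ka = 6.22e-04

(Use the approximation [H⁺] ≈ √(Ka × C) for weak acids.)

[H⁺] = √(Ka × C) = √(6.22e-04 × 0.23) = 1.1961e-02. pH = -log(1.1961e-02)

pH = 1.92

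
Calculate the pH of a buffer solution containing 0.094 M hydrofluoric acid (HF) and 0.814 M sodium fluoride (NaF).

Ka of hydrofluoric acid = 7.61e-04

pKa = -log(7.61e-04) = 3.12. pH = pKa + log([A⁻]/[HA]) = 3.12 + log(0.814/0.094)

pH = 4.06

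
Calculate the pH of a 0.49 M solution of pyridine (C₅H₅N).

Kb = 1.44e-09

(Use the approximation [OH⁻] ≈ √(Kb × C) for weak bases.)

[OH⁻] = √(Kb × C) = √(1.44e-09 × 0.49) = 2.6563e-05. pOH = 4.58, pH = 14 - pOH

pH = 9.42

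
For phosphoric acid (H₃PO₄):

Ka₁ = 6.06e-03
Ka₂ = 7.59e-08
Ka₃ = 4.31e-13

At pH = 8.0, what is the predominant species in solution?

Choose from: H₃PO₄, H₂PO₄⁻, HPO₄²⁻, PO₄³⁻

pKa₁ = 2.22, pKa₂ = 7.12, pKa₃ = 12.37. For a polyprotic acid the predominant species crosses at each pKa: below pKa_n the protonated form dominates, above it the deprotonated form does. At pH = 8.0, the predominant species is HPO₄²⁻.

HPO₄²⁻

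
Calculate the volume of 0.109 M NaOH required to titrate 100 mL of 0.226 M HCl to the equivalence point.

At equivalence: moles acid = moles base. moles HCl = 0.226 × 100/1000 = 0.0226 mol. V_base = moles / 0.109 × 1000 = 207.3 mL.

V_{base} = 207.3 mL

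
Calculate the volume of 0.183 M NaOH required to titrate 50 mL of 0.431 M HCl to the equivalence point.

At equivalence: moles acid = moles base. moles HCl = 0.431 × 50/1000 = 0.02155 mol. V_base = moles / 0.183 × 1000 = 117.8 mL.

V_{base} = 117.8 mL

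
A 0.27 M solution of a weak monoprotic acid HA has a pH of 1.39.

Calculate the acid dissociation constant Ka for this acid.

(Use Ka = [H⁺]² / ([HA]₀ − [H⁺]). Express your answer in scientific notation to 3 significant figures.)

[H⁺] = 10^(−pH) = 10^(−1.39) = 4.074e-02 M. For HA ⇌ H⁺ + A⁻, Ka = [H⁺][A⁻]/[HA] = [H⁺]² / ([HA]₀ − [H⁺]) = (4.074e-02)² / (0.27 − 4.074e-02) = 7.24e-03.

K_a = 7.24e-03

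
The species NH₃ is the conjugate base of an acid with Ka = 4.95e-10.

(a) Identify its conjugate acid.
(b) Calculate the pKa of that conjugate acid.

(a) The conjugate acid is formed by adding one H⁺ to NH₃, giving NH₄⁺. (b) pKa = -log(Ka) = -log(4.95e-10) = 9.31.

Conjugate acid: NH₄⁺; pK_a = 9.31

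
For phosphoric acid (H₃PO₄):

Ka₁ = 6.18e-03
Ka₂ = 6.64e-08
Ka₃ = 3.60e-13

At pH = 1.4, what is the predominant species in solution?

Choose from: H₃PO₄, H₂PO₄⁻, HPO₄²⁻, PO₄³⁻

pKa₁ = 2.21, pKa₂ = 7.18, pKa₃ = 12.44. For a polyprotic acid the predominant species crosses at each pKa: below pKa_n the protonated form dominates, above it the deprotonated form does. At pH = 1.4, the predominant species is H₃PO₄.

H₃PO₄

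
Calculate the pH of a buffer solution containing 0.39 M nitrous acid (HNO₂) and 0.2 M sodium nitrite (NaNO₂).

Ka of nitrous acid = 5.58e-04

pKa = -log(5.58e-04) = 3.25. pH = pKa + log([A⁻]/[HA]) = 3.25 + log(0.2/0.39)

pH = 2.96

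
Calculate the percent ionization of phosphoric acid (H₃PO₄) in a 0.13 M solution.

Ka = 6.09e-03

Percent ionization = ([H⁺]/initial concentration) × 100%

Using Ka equilibrium: x² + Ka×x - Ka×C = 0. Solving: [H⁺] = 2.5256e-02. Percent = (2.5256e-02/0.13) × 100

Percent ionization = 19.4%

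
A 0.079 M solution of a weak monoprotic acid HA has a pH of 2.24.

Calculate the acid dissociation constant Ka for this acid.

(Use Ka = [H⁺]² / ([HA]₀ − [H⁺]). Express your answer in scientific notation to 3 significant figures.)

[H⁺] = 10^(−pH) = 10^(−2.24) = 5.754e-03 M. For HA ⇌ H⁺ + A⁻, Ka = [H⁺][A⁻]/[HA] = [H⁺]² / ([HA]₀ − [H⁺]) = (5.754e-03)² / (0.079 − 5.754e-03) = 4.52e-04.

K_a = 4.52e-04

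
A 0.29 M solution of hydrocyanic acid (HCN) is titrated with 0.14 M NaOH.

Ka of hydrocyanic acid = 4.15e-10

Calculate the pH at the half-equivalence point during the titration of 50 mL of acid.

At half-equivalence [HA] = [A⁻], so Henderson-Hasselbalch gives pH = pKa = -log(4.15e-10) = 9.38.

pH = pKa = 9.38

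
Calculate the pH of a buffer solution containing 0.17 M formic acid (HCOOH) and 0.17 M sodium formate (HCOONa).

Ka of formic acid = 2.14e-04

pKa = -log(2.14e-04) = 3.67. pH = pKa + log([A⁻]/[HA]) = 3.67 + log(0.17/0.17)

pH = 3.67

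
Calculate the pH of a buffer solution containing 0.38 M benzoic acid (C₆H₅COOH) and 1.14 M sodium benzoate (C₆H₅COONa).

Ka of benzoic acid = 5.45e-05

pKa = -log(5.45e-05) = 4.26. pH = pKa + log([A⁻]/[HA]) = 4.26 + log(1.14/0.38)

pH = 4.74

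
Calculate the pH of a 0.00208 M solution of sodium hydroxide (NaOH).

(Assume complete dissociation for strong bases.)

[OH⁻] = 0.00208 M for strong base. pOH = -log[OH⁻] = 2.68, pH = 14 - pOH

pH = 11.32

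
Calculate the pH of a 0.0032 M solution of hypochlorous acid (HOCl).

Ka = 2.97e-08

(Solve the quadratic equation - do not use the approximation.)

x² + Ka×x - Ka×C = 0. Using quadratic formula: [H⁺] = 9.7340e-06

pH = 5.01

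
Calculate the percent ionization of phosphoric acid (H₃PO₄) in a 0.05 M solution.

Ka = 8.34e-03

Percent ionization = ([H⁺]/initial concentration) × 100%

Using Ka equilibrium: x² + Ka×x - Ka×C = 0. Solving: [H⁺] = 1.6672e-02. Percent = (1.6672e-02/0.05) × 100

Percent ionization = 33.3%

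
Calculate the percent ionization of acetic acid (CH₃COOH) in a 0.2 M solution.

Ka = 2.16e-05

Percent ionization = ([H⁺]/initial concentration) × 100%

Using Ka equilibrium: x² + Ka×x - Ka×C = 0. Solving: [H⁺] = 2.0677e-03. Percent = (2.0677e-03/0.2) × 100

Percent ionization = 1.03%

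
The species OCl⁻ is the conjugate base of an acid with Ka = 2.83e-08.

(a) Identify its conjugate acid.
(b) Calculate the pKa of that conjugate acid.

(a) The conjugate acid is formed by adding one H⁺ to OCl⁻, giving HOCl. (b) pKa = -log(Ka) = -log(2.83e-08) = 7.55.

Conjugate acid: HOCl; pK_a = 7.55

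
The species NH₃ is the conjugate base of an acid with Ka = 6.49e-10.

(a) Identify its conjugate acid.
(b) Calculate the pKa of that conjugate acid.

(a) The conjugate acid is formed by adding one H⁺ to NH₃, giving NH₄⁺. (b) pKa = -log(Ka) = -log(6.49e-10) = 9.19.

Conjugate acid: NH₄⁺; pK_a = 9.19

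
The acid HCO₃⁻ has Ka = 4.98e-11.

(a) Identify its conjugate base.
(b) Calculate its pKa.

(a) The conjugate base is formed by removing one H⁺ from HCO₃⁻, giving CO₃²⁻. (b) pKa = -log(Ka) = -log(4.98e-11) = 10.30.

Conjugate base: CO₃²⁻; pK_a = 10.30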